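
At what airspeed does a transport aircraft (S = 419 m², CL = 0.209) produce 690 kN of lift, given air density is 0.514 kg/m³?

L = ½ρv²S·CL ⇒ v = √(2L/(ρ·S·CL))
v = √(2 × 6.9×10^5 / (0.514 × 419 × 0.209)) = √30660 = 175 m/s

v = 175 m/s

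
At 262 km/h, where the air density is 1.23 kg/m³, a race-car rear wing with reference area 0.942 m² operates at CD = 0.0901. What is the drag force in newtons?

Convert speed: v = 262 km/h ÷ 3.6 = 72.78 m/s.
D = ½ρv²S·CD = ½ × 1.23 × 72.78² × 0.942 × 0.0901 = 276 N

D = 276 N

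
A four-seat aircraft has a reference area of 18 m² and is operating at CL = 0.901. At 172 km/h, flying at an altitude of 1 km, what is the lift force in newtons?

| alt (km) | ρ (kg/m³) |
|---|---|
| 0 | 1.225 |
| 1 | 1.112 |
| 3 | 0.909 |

L = 20600 N

At 1 km, from the table: ρ = 1.112 kg/m³.
Convert speed: v = 172 km/h ÷ 3.6 = 47.78 m/s.
L = ½ρv²S·CL = ½ × 1.112 × 47.78² × 18 × 0.901 = 20600 N ≈ 20.6 kN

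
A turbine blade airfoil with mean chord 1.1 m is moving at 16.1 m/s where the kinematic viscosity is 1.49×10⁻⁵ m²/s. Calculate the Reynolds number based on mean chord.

Re = v·c/ν = 16.1 × 1.1 / (1.49×10⁻⁵) = 1.19×10^6

Re = 1.19×10^6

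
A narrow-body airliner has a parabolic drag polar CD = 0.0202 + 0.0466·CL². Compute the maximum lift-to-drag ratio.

For CD = CD0 + K·CL², (L/D)max occurs at CL* = √(CD0/K) and equals 1/(2√(K·CD0)).
(L/D)max = 1/(2√(0.0466 × 0.0202)) = 1/(2 × 0.03068) = 16.3

(L/D)max = 16.3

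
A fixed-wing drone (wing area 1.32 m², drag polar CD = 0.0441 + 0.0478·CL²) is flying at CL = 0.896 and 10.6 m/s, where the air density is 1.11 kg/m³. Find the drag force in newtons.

CD = 0.0441 + 0.0478 × 0.896² = 0.08247
D = ½ρv²S·CD = ½ × 1.11 × 10.6² × 1.32 × 0.08247 = 6.79 N

D = 6.79 N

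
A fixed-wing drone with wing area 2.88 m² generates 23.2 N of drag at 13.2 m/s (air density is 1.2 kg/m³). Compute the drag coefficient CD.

From D = ½ρv²S·CD, rearranging gives CD = 2D/(ρv²S).
CD = 2 × 23.2 / (1.2 × 13.2² × 2.88) = 0.0771

CD = 0.0771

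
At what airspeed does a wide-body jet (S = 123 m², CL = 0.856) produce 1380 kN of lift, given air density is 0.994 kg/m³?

v = 162 m/s

L = ½ρv²S·CL ⇒ v = √(2L/(ρ·S·CL))
v = √(2 × 1.38×10^6 / (0.994 × 123 × 0.856)) = √26370 = 162 m/s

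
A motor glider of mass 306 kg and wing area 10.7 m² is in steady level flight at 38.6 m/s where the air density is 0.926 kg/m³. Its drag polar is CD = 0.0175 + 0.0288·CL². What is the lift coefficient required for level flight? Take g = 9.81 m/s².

In steady level flight, lift balances weight: W = mg = 306 × 9.81 = 3001.9 N.
q = ½ρv² = ½ × 0.926 × 38.6² = 689.9 Pa.
Required CL = L/(qS) = 3001.9/(689.9·10.7) = 0.4067.

CL = 0.407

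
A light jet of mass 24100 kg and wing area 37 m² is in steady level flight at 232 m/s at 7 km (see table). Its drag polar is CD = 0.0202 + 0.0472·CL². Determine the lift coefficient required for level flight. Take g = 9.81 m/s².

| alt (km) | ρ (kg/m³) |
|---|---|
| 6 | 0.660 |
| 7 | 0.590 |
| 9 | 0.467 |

At 7 km, from the table: ρ = 0.590 kg/m³.
Weight W = mg = 24100 × 9.81 = 2.3642×10^5 N; in level flight L = W.
q = ½ρv² = ½ × 0.59 × 232² = 15880 Pa.
CL = W/(q·S) = 2.3642×10^5 / (15880 × 37) = 0.4024.

CL = 0.402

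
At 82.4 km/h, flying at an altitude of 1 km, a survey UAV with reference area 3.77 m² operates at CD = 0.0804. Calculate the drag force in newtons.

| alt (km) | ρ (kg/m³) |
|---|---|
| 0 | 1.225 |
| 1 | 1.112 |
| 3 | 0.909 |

D = 88.3 N

At 1 km, from the table: ρ = 1.112 kg/m³.
Convert speed: v = 82.4 km/h ÷ 3.6 = 22.89 m/s.
D = ½ρv²S·CD = ½ × 1.112 × 22.89² × 3.77 × 0.0804 = 88.3 N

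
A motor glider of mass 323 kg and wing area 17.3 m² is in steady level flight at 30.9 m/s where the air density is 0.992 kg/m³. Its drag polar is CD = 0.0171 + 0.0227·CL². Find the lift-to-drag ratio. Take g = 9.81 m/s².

L/D = 18.9

Weight W = mg = 323 × 9.81 = 3168.6 N; in level flight L = W.
q = ½ρv² = ½ × 0.992 × 30.9² = 473.6 Pa.
CL = W/(q·S) = 3168.6 / (473.6 × 17.3) = 0.3867.
CD = 0.0171 + 0.0227 × 0.3867² = 0.0205.
L/D = CL/CD = 0.3867 / 0.0205 = 18.9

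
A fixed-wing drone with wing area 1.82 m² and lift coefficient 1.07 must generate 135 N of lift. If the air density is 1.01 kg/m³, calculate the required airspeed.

L = ½ρv²S·CL ⇒ v = √(2L/(ρ·S·CL))
v = √(2 × 135 / (1.01 × 1.82 × 1.07)) = √137.3 = 11.7 m/s

v = 11.7 m/s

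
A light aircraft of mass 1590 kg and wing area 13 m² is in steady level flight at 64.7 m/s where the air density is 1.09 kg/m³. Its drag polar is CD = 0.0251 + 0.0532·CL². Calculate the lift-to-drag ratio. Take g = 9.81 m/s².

L/D = 13.2

Level flight ⇒ L = W = m·g = 1590 × 9.81 = 15598 N.
Dynamic pressure q = 0.5 × 1.09 × 64.7² = 2281 Pa.
Required CL = L/(qS) = 15598/(2281·13) = 0.5259.
CD = 0.0251 + 0.0532 × 0.5259² = 0.03981.
L/D = CL/CD = 0.5259 / 0.03981 = 13.2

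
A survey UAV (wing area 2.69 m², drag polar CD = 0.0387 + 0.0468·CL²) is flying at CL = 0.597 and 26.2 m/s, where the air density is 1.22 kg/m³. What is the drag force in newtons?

D = 62.4 N

CD = 0.0387 + 0.0468 × 0.597² = 0.05538
D = ½ρv²S·CD = ½ × 1.22 × 26.2² × 2.69 × 0.05538 = 62.4 N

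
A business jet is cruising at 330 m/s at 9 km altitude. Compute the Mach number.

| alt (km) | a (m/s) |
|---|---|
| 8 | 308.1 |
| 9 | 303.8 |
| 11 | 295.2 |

At 9 km, from the table: a = 303.8 m/s.
M = v/a = 330 / 303.8 = 1.09

M = 1.09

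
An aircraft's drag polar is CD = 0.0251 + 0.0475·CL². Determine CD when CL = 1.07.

CD = 0.0251 + 0.0475 × 1.07² = 0.0251 + 0.05438 = 0.0795

CD = 0.0795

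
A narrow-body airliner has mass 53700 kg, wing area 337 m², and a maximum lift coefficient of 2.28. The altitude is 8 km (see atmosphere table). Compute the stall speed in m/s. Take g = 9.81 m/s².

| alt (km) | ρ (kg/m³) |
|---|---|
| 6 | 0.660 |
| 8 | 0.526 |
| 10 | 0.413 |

At 8 km, from the table: ρ = 0.526 kg/m³.
Weight W = mg = 53700 × 9.81 = 5.268×10^5 N.
V_stall = √(2W/(ρ·S·CL,max)) = √(2 × 5.268×10^5 / (0.526 × 337 × 2.28))
V_stall = √2607 = 51.1 m/s

V_stall = 51.1 m/s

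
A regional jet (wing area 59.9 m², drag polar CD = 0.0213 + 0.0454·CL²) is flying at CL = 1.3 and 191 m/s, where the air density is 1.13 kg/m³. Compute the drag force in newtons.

CD = 0.0213 + 0.0454 × 1.3² = 0.09803
D = ½ρv²S·CD = ½ × 1.13 × 191² × 59.9 × 0.09803 = 1.21×10^5 N

D = 1.21×10^5 N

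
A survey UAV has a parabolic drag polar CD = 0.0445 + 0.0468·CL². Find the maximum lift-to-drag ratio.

For CD = CD0 + K·CL², (L/D)max occurs at CL* = √(CD0/K) and equals 1/(2√(K·CD0)).
(L/D)max = 1/(2√(0.0468 × 0.0445)) = 1/(2 × 0.04564) = 11

(L/D)max = 11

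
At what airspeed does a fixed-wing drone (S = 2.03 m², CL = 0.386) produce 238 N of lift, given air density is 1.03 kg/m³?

v = 24.3 m/s

L = ½ρv²S·CL ⇒ v = √(2L/(ρ·S·CL))
v = √(2 × 238 / (1.03 × 2.03 × 0.386)) = √589.8 = 24.3 m/s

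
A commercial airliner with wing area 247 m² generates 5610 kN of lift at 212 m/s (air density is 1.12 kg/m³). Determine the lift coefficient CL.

CL = 0.902

From L = ½ρv²S·CL, rearranging gives CL = 2L/(ρv²S).
CL = 2 × 5.61×10^6 / (1.12 × 212² × 247) = 0.902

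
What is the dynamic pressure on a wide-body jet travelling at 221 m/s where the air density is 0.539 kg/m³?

q = 13200 Pa

q = ½ρv² = ½ × 0.539 × 221² = 13200 Pa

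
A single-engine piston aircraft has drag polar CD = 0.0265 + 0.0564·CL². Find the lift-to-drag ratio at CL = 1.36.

CD = 0.0265 + 0.0564 × 1.36² = 0.1308
L/D = CL/CD = 1.36 / 0.1308 = 10.4

L/D = 10.4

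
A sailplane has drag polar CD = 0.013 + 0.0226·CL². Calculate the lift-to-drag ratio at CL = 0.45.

L/D = 25.6

CD = 0.013 + 0.0226 × 0.45² = 0.01758
L/D = CL/CD = 0.45 / 0.01758 = 25.6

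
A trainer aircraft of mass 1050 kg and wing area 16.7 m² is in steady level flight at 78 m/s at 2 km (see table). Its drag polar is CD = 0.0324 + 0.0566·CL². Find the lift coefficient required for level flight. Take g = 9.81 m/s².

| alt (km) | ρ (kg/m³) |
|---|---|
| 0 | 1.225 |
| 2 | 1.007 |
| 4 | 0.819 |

CL = 0.201

At 2 km, from the table: ρ = 1.007 kg/m³.
Weight W = mg = 1050 × 9.81 = 10300 N; in level flight L = W.
q = ½ρv² = ½ × 1.007 × 78² = 3063 Pa.
Required CL = L/(qS) = 10300/(3063·16.7) = 0.2014.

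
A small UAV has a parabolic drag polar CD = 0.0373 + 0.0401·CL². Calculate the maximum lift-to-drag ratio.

(L/D)max = 12.9

For CD = CD0 + K·CL², (L/D)max occurs at CL* = √(CD0/K) and equals 1/(2√(K·CD0)).
(L/D)max = 1/(2√(0.0401 × 0.0373)) = 1/(2 × 0.03867) = 12.9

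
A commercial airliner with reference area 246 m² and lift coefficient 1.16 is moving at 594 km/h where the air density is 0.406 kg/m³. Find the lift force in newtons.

Convert speed: v = 594 km/h ÷ 3.6 = 165 m/s.
L = ½ρv²S·CL = ½ × 0.406 × 165² × 246 × 1.16 = 1.58×10^6 N ≈ 1580 kN

L = 1.58×10^6 N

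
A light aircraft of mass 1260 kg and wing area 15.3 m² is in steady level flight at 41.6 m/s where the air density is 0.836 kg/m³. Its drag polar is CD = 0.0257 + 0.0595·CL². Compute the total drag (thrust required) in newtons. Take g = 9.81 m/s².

D = 1110 N

In steady level flight, lift balances weight: W = mg = 1260 × 9.81 = 12361 N.
Dynamic pressure q = 0.5 × 0.836 × 41.6² = 723.4 Pa.
Required CL = L/(qS) = 12361/(723.4·15.3) = 1.117.
CD = 0.0257 + 0.0595 × 1.117² = 0.09991.
D = q·S·CD = 723.4 × 15.3 × 0.09991 = 1106 N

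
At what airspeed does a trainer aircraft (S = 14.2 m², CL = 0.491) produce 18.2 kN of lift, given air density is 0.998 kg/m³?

v = 72.3 m/s

L = ½ρv²S·CL ⇒ v = √(2L/(ρ·S·CL))
v = √(2 × 18200 / (0.998 × 14.2 × 0.491)) = √5231 = 72.3 m/s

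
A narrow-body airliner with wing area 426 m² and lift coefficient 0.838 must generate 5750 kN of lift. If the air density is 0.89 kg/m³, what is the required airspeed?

L = ½ρv²S·CL ⇒ v = √(2L/(ρ·S·CL))
v = √(2 × 5.75×10^6 / (0.89 × 426 × 0.838)) = √36200 = 190 m/s

v = 190 m/s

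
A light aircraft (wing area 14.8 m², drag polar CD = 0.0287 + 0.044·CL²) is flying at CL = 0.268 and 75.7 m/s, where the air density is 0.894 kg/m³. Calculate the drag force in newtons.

CD = 0.0287 + 0.044 × 0.268² = 0.03186
D = ½ρv²S·CD = ½ × 0.894 × 75.7² × 14.8 × 0.03186 = 1210 N

D = 1210 N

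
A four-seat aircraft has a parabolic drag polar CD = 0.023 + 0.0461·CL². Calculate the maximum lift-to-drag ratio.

(L/D)max = 15.4

For CD = CD0 + K·CL², (L/D)max occurs at CL* = √(CD0/K) and equals 1/(2√(K·CD0)).
(L/D)max = 1/(2√(0.0461 × 0.023)) = 1/(2 × 0.03256) = 15.4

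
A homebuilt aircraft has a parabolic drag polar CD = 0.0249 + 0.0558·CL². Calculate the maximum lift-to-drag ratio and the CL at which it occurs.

For CD = CD0 + K·CL², (L/D)max occurs at CL* = √(CD0/K) and equals 1/(2√(K·CD0)).
(L/D)max = 1/(2√(0.0558 × 0.0249)) = 1/(2 × 0.03727) = 13.4
CL* = √(0.0249/0.0558) = 0.668

(L/D)max = 13.4, at CL = 0.668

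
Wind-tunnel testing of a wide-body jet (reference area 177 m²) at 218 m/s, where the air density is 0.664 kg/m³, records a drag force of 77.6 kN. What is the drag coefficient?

CD = 0.0278

From D = ½ρv²S·CD, rearranging gives CD = 2D/(ρv²S).
CD = 2 × 77600 / (0.664 × 218² × 177) = 0.0278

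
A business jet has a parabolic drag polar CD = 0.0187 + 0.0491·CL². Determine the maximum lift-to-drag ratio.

(L/D)max = 16.5

For CD = CD0 + K·CL², (L/D)max occurs at CL* = √(CD0/K) and equals 1/(2√(K·CD0)).
(L/D)max = 1/(2√(0.0491 × 0.0187)) = 1/(2 × 0.0303) = 16.5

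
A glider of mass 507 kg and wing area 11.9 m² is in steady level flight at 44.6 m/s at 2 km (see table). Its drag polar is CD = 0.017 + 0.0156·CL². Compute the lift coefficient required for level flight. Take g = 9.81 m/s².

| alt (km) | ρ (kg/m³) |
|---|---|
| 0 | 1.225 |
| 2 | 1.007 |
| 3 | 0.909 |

At 2 km, from the table: ρ = 1.007 kg/m³.
In steady level flight, lift balances weight: W = mg = 507 × 9.81 = 4973.7 N.
q = ½ρv² = ½ × 1.007 × 44.6² = 1002 Pa.
CL = 2W/(ρv²S) = 2×4973.7/(1.007×44.6²×11.9) = 0.4173.

CL = 0.417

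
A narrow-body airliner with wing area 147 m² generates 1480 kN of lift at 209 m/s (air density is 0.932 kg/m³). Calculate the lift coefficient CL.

CL = 0.495

From L = ½ρv²S·CL, rearranging gives CL = 2L/(ρv²S).
CL = 2 × 1.48×10^6 / (0.932 × 209² × 147) = 0.495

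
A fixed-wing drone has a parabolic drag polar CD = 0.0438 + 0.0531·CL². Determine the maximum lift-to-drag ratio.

(L/D)max = 10.4

For CD = CD0 + K·CL², (L/D)max occurs at CL* = √(CD0/K) and equals 1/(2√(K·CD0)).
(L/D)max = 1/(2√(0.0531 × 0.0438)) = 1/(2 × 0.04823) = 10.4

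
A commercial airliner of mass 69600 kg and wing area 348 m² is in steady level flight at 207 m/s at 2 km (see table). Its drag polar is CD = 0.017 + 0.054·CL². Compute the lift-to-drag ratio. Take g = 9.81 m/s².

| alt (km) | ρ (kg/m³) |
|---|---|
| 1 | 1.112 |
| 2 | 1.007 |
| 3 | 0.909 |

At 2 km, from the table: ρ = 1.007 kg/m³.
Level flight ⇒ L = W = m·g = 69600 × 9.81 = 6.8278×10^5 N.
q = ½ρv² = ½ × 1.007 × 207² = 21570 Pa.
CL = 2W/(ρv²S) = 2×6.8278×10^5/(1.007×207²×348) = 0.09094.
CD = 0.017 + 0.054 × 0.09094² = 0.01745.
L/D = CL/CD = 0.09094 / 0.01745 = 5.21

L/D = 5.21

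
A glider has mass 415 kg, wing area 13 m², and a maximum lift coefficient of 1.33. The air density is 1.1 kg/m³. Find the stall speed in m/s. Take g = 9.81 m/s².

V_stall = 20.7 m/s

Weight W = mg = 415 × 9.81 = 4071 N.
V_stall = √(2W/(ρ·S·CL,max)) = √(2 × 4071 / (1.1 × 13 × 1.33))
V_stall = √428.1 = 20.7 m/s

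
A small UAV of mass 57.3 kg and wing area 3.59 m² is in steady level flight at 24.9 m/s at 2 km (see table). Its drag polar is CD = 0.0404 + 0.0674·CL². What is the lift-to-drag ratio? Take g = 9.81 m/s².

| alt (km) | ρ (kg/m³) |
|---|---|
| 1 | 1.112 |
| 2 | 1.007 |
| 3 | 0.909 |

At 2 km, from the table: ρ = 1.007 kg/m³.
Level flight ⇒ L = W = m·g = 57.3 × 9.81 = 562.11 N.
Dynamic pressure q = 0.5 × 1.007 × 24.9² = 312.2 Pa.
CL = W/(q·S) = 562.11 / (312.2 × 3.59) = 0.5016.
CD = 0.0404 + 0.0674 × 0.5016² = 0.05736.
L/D = CL/CD = 0.5016 / 0.05736 = 8.74

L/D = 8.74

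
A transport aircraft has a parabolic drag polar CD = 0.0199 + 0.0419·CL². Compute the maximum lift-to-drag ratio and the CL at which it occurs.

For CD = CD0 + K·CL², (L/D)max occurs at CL* = √(CD0/K) and equals 1/(2√(K·CD0)).
(L/D)max = 1/(2√(0.0419 × 0.0199)) = 1/(2 × 0.02888) = 17.3
CL* = √(0.0199/0.0419) = 0.689

(L/D)max = 17.3, at CL = 0.689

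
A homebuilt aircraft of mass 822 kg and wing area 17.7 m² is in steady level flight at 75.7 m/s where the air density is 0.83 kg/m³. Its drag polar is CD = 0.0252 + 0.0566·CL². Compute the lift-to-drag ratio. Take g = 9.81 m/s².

In steady level flight, lift balances weight: W = mg = 822 × 9.81 = 8063.8 N.
q = ½ρv² = ½ × 0.83 × 75.7² = 2378 Pa.
CL = W/(q·S) = 8063.8 / (2378 × 17.7) = 0.1916.
CD = 0.0252 + 0.0566 × 0.1916² = 0.02728.
L/D = CL/CD = 0.1916 / 0.02728 = 7.02

L/D = 7.02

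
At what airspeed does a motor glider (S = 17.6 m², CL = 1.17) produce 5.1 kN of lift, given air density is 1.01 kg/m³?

L = ½ρv²S·CL ⇒ v = √(2L/(ρ·S·CL))
v = √(2 × 5100 / (1.01 × 17.6 × 1.17)) = √490.4 = 22.1 m/s

v = 22.1 m/s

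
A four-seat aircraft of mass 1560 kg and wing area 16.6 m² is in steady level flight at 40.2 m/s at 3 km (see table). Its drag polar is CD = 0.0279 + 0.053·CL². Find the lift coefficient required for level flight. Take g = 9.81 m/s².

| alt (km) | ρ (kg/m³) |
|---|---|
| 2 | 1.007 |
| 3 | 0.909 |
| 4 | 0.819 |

CL = 1.26

At 3 km, from the table: ρ = 0.909 kg/m³.
Level flight ⇒ L = W = m·g = 1560 × 9.81 = 15304 N.
q = ½ρv² = ½ × 0.909 × 40.2² = 734.5 Pa.
CL = 2W/(ρv²S) = 2×15304/(0.909×40.2²×16.6) = 1.255.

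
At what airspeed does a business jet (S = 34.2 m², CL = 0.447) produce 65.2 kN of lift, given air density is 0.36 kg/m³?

v = 154 m/s

L = ½ρv²S·CL ⇒ v = √(2L/(ρ·S·CL))
v = √(2 × 65200 / (0.36 × 34.2 × 0.447)) = √23690 = 154 m/s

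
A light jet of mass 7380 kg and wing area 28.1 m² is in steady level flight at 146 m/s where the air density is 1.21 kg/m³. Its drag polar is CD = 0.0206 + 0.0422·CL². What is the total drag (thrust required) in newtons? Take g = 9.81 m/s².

D = 8080 N

In steady level flight, lift balances weight: W = mg = 7380 × 9.81 = 72398 N.
Dynamic pressure q = 0.5 × 1.21 × 146² = 12900 Pa.
Required CL = L/(qS) = 72398/(12900·28.1) = 0.1998.
CD = 0.0206 + 0.0422 × 0.1998² = 0.02228.
D = q·S·CD = 12900 × 28.1 × 0.02228 = 8075 N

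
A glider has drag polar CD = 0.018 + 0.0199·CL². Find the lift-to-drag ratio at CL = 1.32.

CD = 0.018 + 0.0199 × 1.32² = 0.05267
L/D = CL/CD = 1.32 / 0.05267 = 25.1

L/D = 25.1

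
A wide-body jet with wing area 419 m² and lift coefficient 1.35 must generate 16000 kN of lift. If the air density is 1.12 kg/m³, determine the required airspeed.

v = 225 m/s

L = ½ρv²S·CL ⇒ v = √(2L/(ρ·S·CL))
v = √(2 × 1.6×10^7 / (1.12 × 419 × 1.35)) = √50510 = 225 m/s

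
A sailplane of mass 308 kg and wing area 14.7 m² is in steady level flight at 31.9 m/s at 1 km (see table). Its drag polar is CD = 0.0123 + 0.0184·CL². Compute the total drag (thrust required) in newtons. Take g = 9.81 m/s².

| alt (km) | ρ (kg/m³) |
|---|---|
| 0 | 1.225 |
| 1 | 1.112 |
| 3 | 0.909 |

D = 122 N

At 1 km, from the table: ρ = 1.112 kg/m³.
Weight W = mg = 308 × 9.81 = 3021.5 N; in level flight L = W.
Dynamic pressure q = 0.5 × 1.112 × 31.9² = 565.8 Pa.
Required CL = L/(qS) = 3021.5/(565.8·14.7) = 0.3633.
CD = 0.0123 + 0.0184 × 0.3633² = 0.01473.
D = q·S·CD = 565.8 × 14.7 × 0.01473 = 122.5 N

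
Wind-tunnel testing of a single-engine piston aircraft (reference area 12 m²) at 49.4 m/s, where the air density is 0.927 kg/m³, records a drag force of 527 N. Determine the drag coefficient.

From D = ½ρv²S·CD, rearranging gives CD = 2D/(ρv²S).
CD = 2 × 527 / (0.927 × 49.4² × 12) = 0.0388

CD = 0.0388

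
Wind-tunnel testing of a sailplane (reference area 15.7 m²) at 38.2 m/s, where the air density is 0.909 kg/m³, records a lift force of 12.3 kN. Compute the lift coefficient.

CL = 1.18

From L = ½ρv²S·CL, rearranging gives CL = 2L/(ρv²S).
CL = 2 × 12300 / (0.909 × 38.2² × 15.7) = 1.18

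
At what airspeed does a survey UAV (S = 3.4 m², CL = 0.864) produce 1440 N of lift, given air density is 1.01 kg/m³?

L = ½ρv²S·CL ⇒ v = √(2L/(ρ·S·CL))
v = √(2 × 1440 / (1.01 × 3.4 × 0.864)) = √970.7 = 31.2 m/s

v = 31.2 m/s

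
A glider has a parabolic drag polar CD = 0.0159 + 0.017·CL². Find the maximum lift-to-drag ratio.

For CD = CD0 + K·CL², (L/D)max occurs at CL* = √(CD0/K) and equals 1/(2√(K·CD0)).
(L/D)max = 1/(2√(0.017 × 0.0159)) = 1/(2 × 0.01644) = 30.4

(L/D)max = 30.4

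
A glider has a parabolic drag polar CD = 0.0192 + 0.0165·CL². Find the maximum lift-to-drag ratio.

(L/D)max = 28.1

For CD = CD0 + K·CL², (L/D)max occurs at CL* = √(CD0/K) and equals 1/(2√(K·CD0)).
(L/D)max = 1/(2√(0.0165 × 0.0192)) = 1/(2 × 0.0178) = 28.1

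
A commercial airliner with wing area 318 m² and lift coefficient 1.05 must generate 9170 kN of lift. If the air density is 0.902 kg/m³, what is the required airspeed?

v = 247 m/s

L = ½ρv²S·CL ⇒ v = √(2L/(ρ·S·CL))
v = √(2 × 9.17×10^6 / (0.902 × 318 × 1.05)) = √60890 = 247 m/s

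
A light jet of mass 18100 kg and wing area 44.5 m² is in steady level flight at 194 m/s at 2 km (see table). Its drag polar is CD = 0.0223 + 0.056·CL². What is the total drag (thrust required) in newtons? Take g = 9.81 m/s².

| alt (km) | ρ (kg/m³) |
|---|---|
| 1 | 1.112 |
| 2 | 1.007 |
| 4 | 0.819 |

At 2 km, from the table: ρ = 1.007 kg/m³.
Weight W = mg = 18100 × 9.81 = 1.7756×10^5 N; in level flight L = W.
q = ½ρv² = ½ × 1.007 × 194² = 18950 Pa.
Required CL = L/(qS) = 1.7756×10^5/(18950·44.5) = 0.2106.
CD = 0.0223 + 0.056 × 0.2106² = 0.02478.
D = q·S·CD = 18950 × 44.5 × 0.02478 = 20900 N

D = 20900 N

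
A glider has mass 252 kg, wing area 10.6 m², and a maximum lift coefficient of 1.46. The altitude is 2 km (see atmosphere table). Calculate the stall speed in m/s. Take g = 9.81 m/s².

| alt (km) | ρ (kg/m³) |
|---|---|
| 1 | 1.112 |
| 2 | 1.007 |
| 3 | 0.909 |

V_stall = 17.8 m/s

At 2 km, from the table: ρ = 1.007 kg/m³.
Stall occurs when L = W at CL,max. W = mg = 252 × 9.81 = 2472 N.
V_stall = √(2W/(ρ·S·CL,max)) = √(2 × 2472 / (1.007 × 10.6 × 1.46))
V_stall = √317.3 = 17.8 m/s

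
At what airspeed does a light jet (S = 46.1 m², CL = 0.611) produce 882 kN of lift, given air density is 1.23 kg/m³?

L = ½ρv²S·CL ⇒ v = √(2L/(ρ·S·CL))
v = √(2 × 8.82×10^5 / (1.23 × 46.1 × 0.611)) = √50920 = 226 m/s

v = 226 m/s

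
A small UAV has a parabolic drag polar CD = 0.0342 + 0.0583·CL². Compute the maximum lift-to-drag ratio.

(L/D)max = 11.2

For CD = CD0 + K·CL², (L/D)max occurs at CL* = √(CD0/K) and equals 1/(2√(K·CD0)).
(L/D)max = 1/(2√(0.0583 × 0.0342)) = 1/(2 × 0.04465) = 11.2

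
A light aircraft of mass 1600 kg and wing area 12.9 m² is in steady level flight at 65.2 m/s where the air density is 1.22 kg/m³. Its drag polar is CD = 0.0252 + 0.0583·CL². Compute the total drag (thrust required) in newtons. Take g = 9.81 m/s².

D = 1270 N

Weight W = mg = 1600 × 9.81 = 15696 N; in level flight L = W.
q = ½ρv² = ½ × 1.22 × 65.2² = 2593 Pa.
CL = W/(q·S) = 15696 / (2593 × 12.9) = 0.4692.
CD = 0.0252 + 0.0583 × 0.4692² = 0.03804.
D = q·S·CD = 2593 × 12.9 × 0.03804 = 1272 N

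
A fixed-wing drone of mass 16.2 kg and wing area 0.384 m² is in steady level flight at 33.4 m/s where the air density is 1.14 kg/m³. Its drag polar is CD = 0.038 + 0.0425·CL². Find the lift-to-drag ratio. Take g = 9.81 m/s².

L/D = 11.6

Weight W = mg = 16.2 × 9.81 = 158.92 N; in level flight L = W.
q = ½ρv² = ½ × 1.14 × 33.4² = 635.9 Pa.
CL = W/(q·S) = 158.92 / (635.9 × 0.384) = 0.6509.
CD = 0.038 + 0.0425 × 0.6509² = 0.056.
L/D = CL/CD = 0.6509 / 0.056 = 11.6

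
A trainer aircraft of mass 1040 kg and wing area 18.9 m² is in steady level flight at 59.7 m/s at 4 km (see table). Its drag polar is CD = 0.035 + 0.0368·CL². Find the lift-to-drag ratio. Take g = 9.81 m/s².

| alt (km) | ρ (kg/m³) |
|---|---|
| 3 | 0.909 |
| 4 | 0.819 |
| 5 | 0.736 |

L/D = 9.24

At 4 km, from the table: ρ = 0.819 kg/m³.
In steady level flight, lift balances weight: W = mg = 1040 × 9.81 = 10202 N.
q = ½ρv² = ½ × 0.819 × 59.7² = 1459 Pa.
CL = W/(q·S) = 10202 / (1459 × 18.9) = 0.3699.
CD = 0.035 + 0.0368 × 0.3699² = 0.04003.
L/D = CL/CD = 0.3699 / 0.04003 = 9.24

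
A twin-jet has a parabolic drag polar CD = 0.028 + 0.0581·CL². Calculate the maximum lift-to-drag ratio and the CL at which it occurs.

(L/D)max = 12.4, at CL = 0.694

For CD = CD0 + K·CL², (L/D)max occurs at CL* = √(CD0/K) and equals 1/(2√(K·CD0)).
(L/D)max = 1/(2√(0.0581 × 0.028)) = 1/(2 × 0.04033) = 12.4
CL* = √(0.028/0.0581) = 0.694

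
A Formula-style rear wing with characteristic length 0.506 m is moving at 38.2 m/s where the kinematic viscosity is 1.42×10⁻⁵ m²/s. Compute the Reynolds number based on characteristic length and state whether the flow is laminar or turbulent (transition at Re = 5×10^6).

Re = 1.36×10^6 (laminar)

Re = v·c/ν = 38.2 × 0.506 / (1.42×10⁻⁵) = 1.36×10^6
Since 1.36×10^6 < 5×10^6, the flow is laminar.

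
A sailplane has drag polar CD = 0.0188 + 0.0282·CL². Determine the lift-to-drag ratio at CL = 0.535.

CD = 0.0188 + 0.0282 × 0.535² = 0.02687
L/D = CL/CD = 0.535 / 0.02687 = 19.9

L/D = 19.9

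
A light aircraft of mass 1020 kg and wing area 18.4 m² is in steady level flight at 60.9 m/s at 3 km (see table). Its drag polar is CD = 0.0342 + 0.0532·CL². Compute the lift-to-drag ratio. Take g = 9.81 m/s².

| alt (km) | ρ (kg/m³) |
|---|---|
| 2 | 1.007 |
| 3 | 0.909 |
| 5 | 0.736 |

At 3 km, from the table: ρ = 0.909 kg/m³.
In steady level flight, lift balances weight: W = mg = 1020 × 9.81 = 10006 N.
q = ½ρv² = ½ × 0.909 × 60.9² = 1686 Pa.
CL = 2W/(ρv²S) = 2×10006/(0.909×60.9²×18.4) = 0.3226.
CD = 0.0342 + 0.0532 × 0.3226² = 0.03974.
L/D = CL/CD = 0.3226 / 0.03974 = 8.12

L/D = 8.12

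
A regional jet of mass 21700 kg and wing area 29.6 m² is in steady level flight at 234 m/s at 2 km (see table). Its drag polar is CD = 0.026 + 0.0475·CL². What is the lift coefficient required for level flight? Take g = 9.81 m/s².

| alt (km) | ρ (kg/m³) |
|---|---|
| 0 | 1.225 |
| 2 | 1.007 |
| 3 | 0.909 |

CL = 0.261

At 2 km, from the table: ρ = 1.007 kg/m³.
Level flight ⇒ L = W = m·g = 21700 × 9.81 = 2.1288×10^5 N.
q = ½ρv² = ½ × 1.007 × 234² = 27570 Pa.
CL = 2W/(ρv²S) = 2×2.1288×10^5/(1.007×234²×29.6) = 0.2609.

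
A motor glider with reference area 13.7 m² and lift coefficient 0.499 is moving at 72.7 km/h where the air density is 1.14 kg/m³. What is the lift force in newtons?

Convert speed: v = 72.7 km/h ÷ 3.6 = 20.19 m/s.
Dynamic pressure q = ½ρv² = ½ × 1.14 × 20.19² = 232.5 Pa.
L = q·S·CL = 232.5 × 13.7 × 0.499 = 1590 N

L = 1590 N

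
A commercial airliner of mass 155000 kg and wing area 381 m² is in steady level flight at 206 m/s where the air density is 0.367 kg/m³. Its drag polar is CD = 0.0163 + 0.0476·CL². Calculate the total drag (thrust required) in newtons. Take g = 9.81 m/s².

D = 85500 N

In steady level flight, lift balances weight: W = mg = 155000 × 9.81 = 1.5206×10^6 N.
q = ½ρv² = ½ × 0.367 × 206² = 7787 Pa.
Required CL = L/(qS) = 1.5206×10^6/(7787·381) = 0.5125.
CD = 0.0163 + 0.0476 × 0.5125² = 0.0288.
D = q·S·CD = 7787 × 381 × 0.0288 = 85450 N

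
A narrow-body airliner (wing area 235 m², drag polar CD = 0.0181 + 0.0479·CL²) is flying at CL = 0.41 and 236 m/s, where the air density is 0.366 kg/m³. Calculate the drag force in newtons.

D = 62600 N

CD = 0.0181 + 0.0479 × 0.41² = 0.02615
D = ½ρv²S·CD = ½ × 0.366 × 236² × 235 × 0.02615 = 62600 N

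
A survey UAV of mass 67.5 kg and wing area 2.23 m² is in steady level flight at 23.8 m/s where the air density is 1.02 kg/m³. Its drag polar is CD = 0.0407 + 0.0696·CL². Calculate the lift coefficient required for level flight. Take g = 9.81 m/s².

CL = 1.03

Level flight ⇒ L = W = m·g = 67.5 × 9.81 = 662.18 N.
Dynamic pressure q = 0.5 × 1.02 × 23.8² = 288.9 Pa.
CL = W/(q·S) = 662.18 / (288.9 × 2.23) = 1.028.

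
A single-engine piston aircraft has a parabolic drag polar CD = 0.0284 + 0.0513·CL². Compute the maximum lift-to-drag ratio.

(L/D)max = 13.1

For CD = CD0 + K·CL², (L/D)max occurs at CL* = √(CD0/K) and equals 1/(2√(K·CD0)).
(L/D)max = 1/(2√(0.0513 × 0.0284)) = 1/(2 × 0.03817) = 13.1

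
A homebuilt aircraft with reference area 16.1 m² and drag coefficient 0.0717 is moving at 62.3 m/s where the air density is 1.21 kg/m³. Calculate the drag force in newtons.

D = 2710 N

Dynamic pressure q = ½ρv² = ½ × 1.21 × 62.3² = 2348 Pa.
D = q·S·CD = 2348 × 16.1 × 0.0717 = 2710 N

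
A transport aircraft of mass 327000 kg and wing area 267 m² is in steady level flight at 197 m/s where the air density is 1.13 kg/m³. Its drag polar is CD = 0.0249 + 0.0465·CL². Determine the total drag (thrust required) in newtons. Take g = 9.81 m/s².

D = 2.28×10^5 N

Level flight ⇒ L = W = m·g = 327000 × 9.81 = 3.2079×10^6 N.
Dynamic pressure q = 0.5 × 1.13 × 197² = 21930 Pa.
CL = W/(q·S) = 3.2079×10^6 / (21930 × 267) = 0.5479.
CD = 0.0249 + 0.0465 × 0.5479² = 0.03886.
D = q·S·CD = 21930 × 267 × 0.03886 = 2.275×10^5 N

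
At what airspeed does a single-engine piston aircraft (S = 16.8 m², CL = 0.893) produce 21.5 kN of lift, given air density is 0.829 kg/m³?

L = ½ρv²S·CL ⇒ v = √(2L/(ρ·S·CL))
v = √(2 × 21500 / (0.829 × 16.8 × 0.893)) = √3457 = 58.8 m/s

v = 58.8 m/s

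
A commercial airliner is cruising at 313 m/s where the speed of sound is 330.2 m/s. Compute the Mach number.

M = v/a = 313 / 330.2 = 0.948

M = 0.948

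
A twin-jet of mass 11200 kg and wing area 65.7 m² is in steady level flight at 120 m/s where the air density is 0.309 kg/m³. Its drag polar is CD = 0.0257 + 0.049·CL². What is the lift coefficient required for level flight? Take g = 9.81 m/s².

CL = 0.752

Weight W = mg = 11200 × 9.81 = 1.0987×10^5 N; in level flight L = W.
q = ½ρv² = ½ × 0.309 × 120² = 2225 Pa.
CL = 2W/(ρv²S) = 2×1.0987×10^5/(0.309×120²×65.7) = 0.7517.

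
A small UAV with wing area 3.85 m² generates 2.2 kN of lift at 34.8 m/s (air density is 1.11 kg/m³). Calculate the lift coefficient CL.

From L = ½ρv²S·CL, rearranging gives CL = 2L/(ρv²S).
CL = 2 × 2200 / (1.11 × 34.8² × 3.85) = 0.85

CL = 0.85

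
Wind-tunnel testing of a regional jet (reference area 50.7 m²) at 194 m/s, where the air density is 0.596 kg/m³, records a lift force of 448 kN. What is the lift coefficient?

CL = 0.788

From L = ½ρv²S·CL, rearranging gives CL = 2L/(ρv²S).
CL = 2 × 4.48×10^5 / (0.596 × 194² × 50.7) = 0.788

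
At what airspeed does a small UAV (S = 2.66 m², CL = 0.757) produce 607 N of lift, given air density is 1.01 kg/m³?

v = 24.4 m/s

L = ½ρv²S·CL ⇒ v = √(2L/(ρ·S·CL))
v = √(2 × 607 / (1.01 × 2.66 × 0.757)) = √596.9 = 24.4 m/s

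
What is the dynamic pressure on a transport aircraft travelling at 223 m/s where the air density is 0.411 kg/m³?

q = ½ρv² = ½ × 0.411 × 223² = 10200 Pa

q = 10200 Pa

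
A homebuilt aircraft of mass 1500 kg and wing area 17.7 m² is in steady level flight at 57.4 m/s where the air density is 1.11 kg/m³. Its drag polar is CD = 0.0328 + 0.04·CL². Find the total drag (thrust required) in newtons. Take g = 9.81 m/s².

D = 1330 N

In steady level flight, lift balances weight: W = mg = 1500 × 9.81 = 14715 N.
Dynamic pressure q = 0.5 × 1.11 × 57.4² = 1829 Pa.
CL = 2W/(ρv²S) = 2×14715/(1.11×57.4²×17.7) = 0.4546.
CD = 0.0328 + 0.04 × 0.4546² = 0.04107.
D = q·S·CD = 1829 × 17.7 × 0.04107 = 1329 N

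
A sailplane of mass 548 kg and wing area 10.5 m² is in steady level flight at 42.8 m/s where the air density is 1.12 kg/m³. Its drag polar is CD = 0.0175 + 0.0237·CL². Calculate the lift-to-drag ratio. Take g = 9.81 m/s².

L/D = 21.3

Weight W = mg = 548 × 9.81 = 5375.9 N; in level flight L = W.
q = ½ρv² = ½ × 1.12 × 42.8² = 1026 Pa.
CL = 2W/(ρv²S) = 2×5375.9/(1.12×42.8²×10.5) = 0.4991.
CD = 0.0175 + 0.0237 × 0.4991² = 0.0234.
L/D = CL/CD = 0.4991 / 0.0234 = 21.3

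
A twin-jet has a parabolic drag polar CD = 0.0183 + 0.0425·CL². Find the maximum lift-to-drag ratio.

For CD = CD0 + K·CL², (L/D)max occurs at CL* = √(CD0/K) and equals 1/(2√(K·CD0)).
(L/D)max = 1/(2√(0.0425 × 0.0183)) = 1/(2 × 0.02789) = 17.9

(L/D)max = 17.9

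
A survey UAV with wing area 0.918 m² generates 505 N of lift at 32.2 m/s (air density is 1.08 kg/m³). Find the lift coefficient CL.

CL = 0.983

From L = ½ρv²S·CL, rearranging gives CL = 2L/(ρv²S).
CL = 2 × 505 / (1.08 × 32.2² × 0.918) = 0.983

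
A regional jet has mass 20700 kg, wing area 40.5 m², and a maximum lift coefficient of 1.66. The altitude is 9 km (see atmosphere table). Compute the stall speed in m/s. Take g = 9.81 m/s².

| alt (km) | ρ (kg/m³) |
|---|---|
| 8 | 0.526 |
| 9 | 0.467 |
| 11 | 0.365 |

V_stall = 114 m/s

At 9 km, from the table: ρ = 0.467 kg/m³.
At stall, lift equals weight: L = W = m·g = 20700 × 9.81 = 2.031×10^5 N.
V_stall = √(2W/(ρ·S·CL,max)) = √(2 × 2.031×10^5 / (0.467 × 40.5 × 1.66))
V_stall = √12940 = 114 m/s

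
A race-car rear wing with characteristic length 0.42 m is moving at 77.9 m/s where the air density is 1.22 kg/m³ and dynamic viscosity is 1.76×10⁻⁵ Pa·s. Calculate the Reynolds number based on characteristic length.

Re = ρ·v·c/μ = 1.22 × 77.9 × 0.42 / (1.76×10⁻⁵) = 2.27×10^6

Re = 2.27×10^6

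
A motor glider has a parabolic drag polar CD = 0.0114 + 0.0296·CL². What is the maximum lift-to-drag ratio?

(L/D)max = 27.2

For CD = CD0 + K·CL², (L/D)max occurs at CL* = √(CD0/K) and equals 1/(2√(K·CD0)).
(L/D)max = 1/(2√(0.0296 × 0.0114)) = 1/(2 × 0.01837) = 27.2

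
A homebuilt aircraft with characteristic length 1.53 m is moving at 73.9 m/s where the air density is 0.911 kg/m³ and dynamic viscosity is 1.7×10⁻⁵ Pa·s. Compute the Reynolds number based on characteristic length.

Re = 6.06×10^6

Re = ρ·v·c/μ = 0.911 × 73.9 × 1.53 / (1.7×10⁻⁵) = 6.06×10^6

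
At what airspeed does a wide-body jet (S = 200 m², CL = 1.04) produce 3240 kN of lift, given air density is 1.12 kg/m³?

L = ½ρv²S·CL ⇒ v = √(2L/(ρ·S·CL))
v = √(2 × 3.24×10^6 / (1.12 × 200 × 1.04)) = √27820 = 167 m/s

v = 167 m/s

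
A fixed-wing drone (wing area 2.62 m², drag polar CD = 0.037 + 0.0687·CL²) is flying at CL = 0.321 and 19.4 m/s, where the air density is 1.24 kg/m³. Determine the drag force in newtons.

CD = 0.037 + 0.0687 × 0.321² = 0.04408
D = ½ρv²S·CD = ½ × 1.24 × 19.4² × 2.62 × 0.04408 = 26.9 N

D = 26.9 N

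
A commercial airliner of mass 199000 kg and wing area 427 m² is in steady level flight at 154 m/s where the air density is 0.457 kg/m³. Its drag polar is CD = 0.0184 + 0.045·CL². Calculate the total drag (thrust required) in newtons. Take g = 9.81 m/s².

D = 1.17×10^5 N

In steady level flight, lift balances weight: W = mg = 199000 × 9.81 = 1.9522×10^6 N.
q = ½ρv² = ½ × 0.457 × 154² = 5419 Pa.
Required CL = L/(qS) = 1.9522×10^6/(5419·427) = 0.8437.
CD = 0.0184 + 0.045 × 0.8437² = 0.05043.
D = q·S·CD = 5419 × 427 × 0.05043 = 1.167×10^5 N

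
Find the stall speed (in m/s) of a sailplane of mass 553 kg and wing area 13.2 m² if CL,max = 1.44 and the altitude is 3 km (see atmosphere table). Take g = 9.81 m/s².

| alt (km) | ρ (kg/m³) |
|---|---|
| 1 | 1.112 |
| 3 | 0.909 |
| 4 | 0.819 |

V_stall = 25.1 m/s

At 3 km, from the table: ρ = 0.909 kg/m³.
Weight W = mg = 553 × 9.81 = 5425 N.
V_stall = √(2W/(ρ·S·CL,max)) = √(2 × 5425 / (0.909 × 13.2 × 1.44))
V_stall = √627.9 = 25.1 m/s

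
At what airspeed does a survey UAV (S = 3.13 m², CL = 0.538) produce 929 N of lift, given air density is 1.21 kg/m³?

L = ½ρv²S·CL ⇒ v = √(2L/(ρ·S·CL))
v = √(2 × 929 / (1.21 × 3.13 × 0.538)) = √911.9 = 30.2 m/s

v = 30.2 m/s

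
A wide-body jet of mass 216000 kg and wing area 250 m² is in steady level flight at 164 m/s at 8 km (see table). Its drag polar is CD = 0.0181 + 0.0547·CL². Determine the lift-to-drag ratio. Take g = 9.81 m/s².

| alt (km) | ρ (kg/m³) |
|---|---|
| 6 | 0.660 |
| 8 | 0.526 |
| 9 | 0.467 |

At 8 km, from the table: ρ = 0.526 kg/m³.
Level flight ⇒ L = W = m·g = 216000 × 9.81 = 2.119×10^6 N.
Dynamic pressure q = 0.5 × 0.526 × 164² = 7074 Pa.
Required CL = L/(qS) = 2.119×10^6/(7074·250) = 1.198.
CD = 0.0181 + 0.0547 × 1.198² = 0.09664.
L/D = CL/CD = 1.198 / 0.09664 = 12.4

L/D = 12.4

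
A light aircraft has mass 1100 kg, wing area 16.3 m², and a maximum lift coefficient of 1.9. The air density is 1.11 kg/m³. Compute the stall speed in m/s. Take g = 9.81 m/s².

V_stall = 25.1 m/s

At stall, lift equals weight: L = W = m·g = 1100 × 9.81 = 10790 N.
V_stall = √(2W/(ρ·S·CL,max)) = √(2 × 10790 / (1.11 × 16.3 × 1.9))
V_stall = √627.8 = 25.1 m/s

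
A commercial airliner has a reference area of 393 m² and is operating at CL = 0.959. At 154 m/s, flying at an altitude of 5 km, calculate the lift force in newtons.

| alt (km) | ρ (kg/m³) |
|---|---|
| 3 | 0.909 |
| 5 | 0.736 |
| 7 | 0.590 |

At 5 km, from the table: ρ = 0.736 kg/m³.
Dynamic pressure q = ½ρv² = ½ × 0.736 × 154² = 8727 Pa.
L = q·S·CL = 8727 × 393 × 0.959 = 3.29×10^6 N ≈ 3290 kN

L = 3.29×10^6 N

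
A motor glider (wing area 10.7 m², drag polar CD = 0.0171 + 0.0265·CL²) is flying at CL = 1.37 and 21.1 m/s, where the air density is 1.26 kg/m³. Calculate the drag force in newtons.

CD = 0.0171 + 0.0265 × 1.37² = 0.06684
D = ½ρv²S·CD = ½ × 1.26 × 21.1² × 10.7 × 0.06684 = 201 N

D = 201 N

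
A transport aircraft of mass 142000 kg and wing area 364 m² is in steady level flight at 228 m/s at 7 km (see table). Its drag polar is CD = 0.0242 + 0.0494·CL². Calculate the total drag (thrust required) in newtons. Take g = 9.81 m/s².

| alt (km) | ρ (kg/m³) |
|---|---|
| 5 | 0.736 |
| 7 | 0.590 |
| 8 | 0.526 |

At 7 km, from the table: ρ = 0.590 kg/m³.
Level flight ⇒ L = W = m·g = 142000 × 9.81 = 1.393×10^6 N.
Dynamic pressure q = 0.5 × 0.59 × 228² = 15340 Pa.
Required CL = L/(qS) = 1.393×10^6/(15340·364) = 0.2496.
CD = 0.0242 + 0.0494 × 0.2496² = 0.02728.
D = q·S·CD = 15340 × 364 × 0.02728 = 1.523×10^5 N

D = 1.52×10^5 N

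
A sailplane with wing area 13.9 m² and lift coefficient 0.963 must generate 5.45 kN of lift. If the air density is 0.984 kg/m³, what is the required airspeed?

L = ½ρv²S·CL ⇒ v = √(2L/(ρ·S·CL))
v = √(2 × 5450 / (0.984 × 13.9 × 0.963)) = √827.5 = 28.8 m/s

v = 28.8 m/s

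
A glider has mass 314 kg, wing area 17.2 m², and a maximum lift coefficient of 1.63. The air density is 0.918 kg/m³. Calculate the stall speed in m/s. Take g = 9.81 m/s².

At stall, lift equals weight: L = W = m·g = 314 × 9.81 = 3080 N.
V_stall = √(2W/(ρ·S·CL,max)) = √(2 × 3080 / (0.918 × 17.2 × 1.63))
V_stall = √239.4 = 15.5 m/s

V_stall = 15.5 m/s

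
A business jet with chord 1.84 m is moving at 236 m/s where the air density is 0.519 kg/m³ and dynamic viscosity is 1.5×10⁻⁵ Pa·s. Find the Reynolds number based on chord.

Re = 1.5×10^7

Re = ρ·v·c/μ = 0.519 × 236 × 1.84 / (1.5×10⁻⁵) = 1.5×10^7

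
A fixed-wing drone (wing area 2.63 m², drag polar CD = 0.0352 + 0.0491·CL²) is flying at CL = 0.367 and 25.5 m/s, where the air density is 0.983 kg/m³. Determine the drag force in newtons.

D = 35.1 N

CD = 0.0352 + 0.0491 × 0.367² = 0.04181
D = ½ρv²S·CD = ½ × 0.983 × 25.5² × 2.63 × 0.04181 = 35.1 N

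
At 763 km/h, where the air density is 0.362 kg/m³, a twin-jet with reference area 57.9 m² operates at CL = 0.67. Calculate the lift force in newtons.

Convert speed: v = 763 km/h ÷ 3.6 = 211.9 m/s.
Dynamic pressure q = ½ρv² = ½ × 0.362 × 211.9² = 8131 Pa.
L = q·S·CL = 8131 × 57.9 × 0.67 = 3.15×10^5 N ≈ 315 kN

L = 3.15×10^5 N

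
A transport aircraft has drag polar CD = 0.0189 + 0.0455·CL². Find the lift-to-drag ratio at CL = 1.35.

CD = 0.0189 + 0.0455 × 1.35² = 0.1018
L/D = CL/CD = 1.35 / 0.1018 = 13.3

L/D = 13.3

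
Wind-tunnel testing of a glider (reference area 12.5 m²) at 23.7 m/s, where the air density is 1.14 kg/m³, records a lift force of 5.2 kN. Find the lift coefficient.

CL = 1.3

From L = ½ρv²S·CL, rearranging gives CL = 2L/(ρv²S).
CL = 2 × 5200 / (1.14 × 23.7² × 12.5) = 1.3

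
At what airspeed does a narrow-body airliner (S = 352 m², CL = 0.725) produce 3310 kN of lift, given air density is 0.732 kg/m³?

L = ½ρv²S·CL ⇒ v = √(2L/(ρ·S·CL))
v = √(2 × 3.31×10^6 / (0.732 × 352 × 0.725)) = √35440 = 188 m/s

v = 188 m/s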